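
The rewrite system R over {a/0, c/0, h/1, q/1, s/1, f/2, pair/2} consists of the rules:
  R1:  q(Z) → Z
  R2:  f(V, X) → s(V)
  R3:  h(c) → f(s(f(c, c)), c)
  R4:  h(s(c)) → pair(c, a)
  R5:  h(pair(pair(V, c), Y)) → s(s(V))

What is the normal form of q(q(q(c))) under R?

c

1. q(q(q(c)))  →  q(q(c))   [R1 at ε]
2. q(q(c))  →  q(c)   [R1 at ε]
3. q(c)  →  c   [R1 at ε]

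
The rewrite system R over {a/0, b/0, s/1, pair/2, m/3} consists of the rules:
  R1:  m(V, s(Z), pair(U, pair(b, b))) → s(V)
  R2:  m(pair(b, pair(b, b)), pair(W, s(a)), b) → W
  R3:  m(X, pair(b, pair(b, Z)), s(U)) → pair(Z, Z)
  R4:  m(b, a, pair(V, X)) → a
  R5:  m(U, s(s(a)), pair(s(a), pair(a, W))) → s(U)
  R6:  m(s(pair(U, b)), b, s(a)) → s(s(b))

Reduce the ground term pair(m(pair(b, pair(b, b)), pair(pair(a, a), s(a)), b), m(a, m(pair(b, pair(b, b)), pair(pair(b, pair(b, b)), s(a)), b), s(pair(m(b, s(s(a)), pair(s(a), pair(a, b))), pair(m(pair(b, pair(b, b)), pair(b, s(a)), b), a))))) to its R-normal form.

1. pair(m(pair(b, pair(b, b)), pair(pair(a, a), s(a)), b), m(a, m(pair(b, pair(b, b)), pair(pair(b, pair(b, b)), s(a)), b), s(pair(m(b, s(s(a)), pair(s(a), pair(a, b))), pair(m(pair(b, pair(b, b)), pair(b, s(a)), b), a)))))  →  pair(pair(a, a), m(a, m(pair(b, pair(b, b)), pair(pair(b, pair(b, b)), s(a)), b), s(pair(m(b, s(s(a)), pair(s(a), pair(a, b))), pair(m(pair(b, pair(b, b)), pair(b, s(a)), b), a)))))   [R2 at 1]
2. pair(pair(a, a), m(a, m(pair(b, pair(b, b)), pair(pair(b, pair(b, b)), s(a)), b), s(pair(m(b, s(s(a)), pair(s(a), pair(a, b))), pair(m(pair(b, pair(b, b)), pair(b, s(a)), b), a)))))  →  pair(pair(a, a), m(a, pair(b, pair(b, b)), s(pair(m(b, s(s(a)), pair(s(a), pair(a, b))), pair(m(pair(b, pair(b, b)), pair(b, s(a)), b), a)))))   [R2 at 2.2]
3. pair(pair(a, a), m(a, pair(b, pair(b, b)), s(pair(m(b, s(s(a)), pair(s(a), pair(a, b))), pair(m(pair(b, pair(b, b)), pair(b, s(a)), b), a)))))  →  pair(pair(a, a), pair(b, b))   [R3 at 2]

pair(pair(a, a), pair(b, b))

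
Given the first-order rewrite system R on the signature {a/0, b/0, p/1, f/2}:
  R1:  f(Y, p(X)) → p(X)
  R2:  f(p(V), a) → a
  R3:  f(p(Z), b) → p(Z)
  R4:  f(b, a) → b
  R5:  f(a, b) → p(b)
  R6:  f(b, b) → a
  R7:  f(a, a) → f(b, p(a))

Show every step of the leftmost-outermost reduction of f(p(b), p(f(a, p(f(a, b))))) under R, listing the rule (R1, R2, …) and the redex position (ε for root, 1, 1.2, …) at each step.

p(p(p(b)))

1. f(p(b), p(f(a, p(f(a, b)))))  →  p(f(a, p(f(a, b))))   [R1 at ε]
2. p(f(a, p(f(a, b))))  →  p(p(f(a, b)))   [R1 at 1]
3. p(p(f(a, b)))  →  p(p(p(b)))   [R5 at 1.1]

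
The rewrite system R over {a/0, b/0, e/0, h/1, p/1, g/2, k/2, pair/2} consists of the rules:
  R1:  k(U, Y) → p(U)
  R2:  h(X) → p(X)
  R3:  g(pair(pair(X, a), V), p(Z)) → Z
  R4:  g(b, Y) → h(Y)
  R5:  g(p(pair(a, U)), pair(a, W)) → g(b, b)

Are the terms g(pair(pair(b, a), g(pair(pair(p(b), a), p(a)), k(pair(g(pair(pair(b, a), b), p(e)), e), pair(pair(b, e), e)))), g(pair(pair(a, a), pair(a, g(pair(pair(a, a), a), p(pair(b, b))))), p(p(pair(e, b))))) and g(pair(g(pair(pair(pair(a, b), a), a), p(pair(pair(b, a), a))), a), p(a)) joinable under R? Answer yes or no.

no — NF(t₁) = pair(e, b), NF(t₂) = a

Reduce t₁ = g(pair(pair(b, a), g(pair(pair(p(b), a), p(a)), k(pair(g(pair(pair(b, a), b), p(e)), e), pair(pair(b, e), e)))), g(pair(pair(a, a), pair(a, g(pair(pair(a, a), a), p(pair(b, b))))), p(p(pair(e, b))))):
1. g(pair(pair(b, a), g(pair(pair(p(b), a), p(a)), k(pair(g(pair(pair(b, a), b), p(e)), e), pair(pair(b, e), e)))), g(pair(pair(a, a), pair(a, g(pair(pair(a, a), a), p(pair(b, b))))), p(p(pair(e, b)))))  →  g(pair(pair(b, a), g(pair(pair(p(b), a), p(a)), p(pair(g(pair(pair(b, a), b), p(e)), e)))), g(pair(pair(a, a), pair(a, g(pair(pair(a, a), a), p(pair(b, b))))), p(p(pair(e, b)))))   [R1 at 1.2.2]
2. g(pair(pair(b, a), g(pair(pair(p(b), a), p(a)), p(pair(g(pair(pair(b, a), b), p(e)), e)))), g(pair(pair(a, a), pair(a, g(pair(pair(a, a), a), p(pair(b, b))))), p(p(pair(e, b)))))  →  g(pair(pair(b, a), pair(g(pair(pair(b, a), b), p(e)), e)), g(pair(pair(a, a), pair(a, g(pair(pair(a, a), a), p(pair(b, b))))), p(p(pair(e, b)))))   [R3 at 1.2]
3. g(pair(pair(b, a), pair(g(pair(pair(b, a), b), p(e)), e)), g(pair(pair(a, a), pair(a, g(pair(pair(a, a), a), p(pair(b, b))))), p(p(pair(e, b)))))  →  g(pair(pair(b, a), pair(e, e)), g(pair(pair(a, a), pair(a, g(pair(pair(a, a), a), p(pair(b, b))))), p(p(pair(e, b)))))   [R3 at 1.2.1]
4. g(pair(pair(b, a), pair(e, e)), g(pair(pair(a, a), pair(a, g(pair(pair(a, a), a), p(pair(b, b))))), p(p(pair(e, b)))))  →  g(pair(pair(b, a), pair(e, e)), p(pair(e, b)))   [R3 at 2]
5. g(pair(pair(b, a), pair(e, e)), p(pair(e, b)))  →  pair(e, b)   [R3 at ε]

Reduce t₂ = g(pair(g(pair(pair(pair(a, b), a), a), p(pair(pair(b, a), a))), a), p(a)):
1. g(pair(g(pair(pair(pair(a, b), a), a), p(pair(pair(b, a), a))), a), p(a))  →  g(pair(pair(pair(b, a), a), a), p(a))   [R3 at 1.1]
2. g(pair(pair(pair(b, a), a), a), p(a))  →  a   [R3 at ε]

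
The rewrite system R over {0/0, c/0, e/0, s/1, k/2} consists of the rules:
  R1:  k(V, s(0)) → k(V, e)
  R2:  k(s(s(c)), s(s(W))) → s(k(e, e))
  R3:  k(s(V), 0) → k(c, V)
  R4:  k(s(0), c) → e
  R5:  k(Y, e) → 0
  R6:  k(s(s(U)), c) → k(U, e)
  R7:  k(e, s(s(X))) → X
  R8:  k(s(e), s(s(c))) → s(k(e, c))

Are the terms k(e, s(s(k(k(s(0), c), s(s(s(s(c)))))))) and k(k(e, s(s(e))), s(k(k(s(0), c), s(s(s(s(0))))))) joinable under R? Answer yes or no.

no — NF(t₁) = s(s(c)), NF(t₂) = s(0)

Reduce t₁ = k(e, s(s(k(k(s(0), c), s(s(s(s(c)))))))):
1. k(e, s(s(k(k(s(0), c), s(s(s(s(c))))))))  →  k(k(s(0), c), s(s(s(s(c)))))   [R7 at ε]
2. k(k(s(0), c), s(s(s(s(c)))))  →  k(e, s(s(s(s(c)))))   [R4 at 1]
3. k(e, s(s(s(s(c)))))  →  s(s(c))   [R7 at ε]

Reduce t₂ = k(k(e, s(s(e))), s(k(k(s(0), c), s(s(s(s(0))))))):
1. k(k(e, s(s(e))), s(k(k(s(0), c), s(s(s(s(0)))))))  →  k(e, s(k(k(s(0), c), s(s(s(s(0)))))))   [R7 at 1]
2. k(e, s(k(k(s(0), c), s(s(s(s(0)))))))  →  k(e, s(k(e, s(s(s(s(0)))))))   [R4 at 2.1.1]
3. k(e, s(k(e, s(s(s(s(0)))))))  →  k(e, s(s(s(0))))   [R7 at 2.1]
4. k(e, s(s(s(0))))  →  s(0)   [R7 at ε]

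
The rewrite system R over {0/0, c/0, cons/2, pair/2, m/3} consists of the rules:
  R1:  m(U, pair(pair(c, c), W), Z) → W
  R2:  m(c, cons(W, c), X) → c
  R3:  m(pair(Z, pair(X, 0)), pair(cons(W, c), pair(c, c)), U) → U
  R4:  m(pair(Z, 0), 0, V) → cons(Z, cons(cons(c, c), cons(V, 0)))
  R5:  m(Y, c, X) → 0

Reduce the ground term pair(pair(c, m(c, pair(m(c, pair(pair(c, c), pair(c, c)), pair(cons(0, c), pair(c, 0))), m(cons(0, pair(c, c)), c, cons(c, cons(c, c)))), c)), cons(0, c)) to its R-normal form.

pair(pair(c, 0), cons(0, c))

1. pair(pair(c, m(c, pair(m(c, pair(pair(c, c), pair(c, c)), pair(cons(0, c), pair(c, 0))), m(cons(0, pair(c, c)), c, cons(c, cons(c, c)))), c)), cons(0, c))  →  pair(pair(c, m(c, pair(pair(c, c), m(cons(0, pair(c, c)), c, cons(c, cons(c, c)))), c)), cons(0, c))   [R1 at 1.2.2.1]
2. pair(pair(c, m(c, pair(pair(c, c), m(cons(0, pair(c, c)), c, cons(c, cons(c, c)))), c)), cons(0, c))  →  pair(pair(c, m(cons(0, pair(c, c)), c, cons(c, cons(c, c)))), cons(0, c))   [R1 at 1.2]
3. pair(pair(c, m(cons(0, pair(c, c)), c, cons(c, cons(c, c)))), cons(0, c))  →  pair(pair(c, 0), cons(0, c))   [R5 at 1.2]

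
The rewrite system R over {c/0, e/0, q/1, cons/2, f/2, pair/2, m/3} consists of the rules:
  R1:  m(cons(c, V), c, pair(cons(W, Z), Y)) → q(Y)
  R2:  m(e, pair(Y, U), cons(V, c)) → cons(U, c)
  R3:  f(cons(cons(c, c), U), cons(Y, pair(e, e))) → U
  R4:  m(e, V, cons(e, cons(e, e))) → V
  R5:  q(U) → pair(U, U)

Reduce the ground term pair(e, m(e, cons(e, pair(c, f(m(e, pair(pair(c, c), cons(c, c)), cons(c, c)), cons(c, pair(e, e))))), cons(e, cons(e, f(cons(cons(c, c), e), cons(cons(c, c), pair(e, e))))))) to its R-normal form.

1. pair(e, m(e, cons(e, pair(c, f(m(e, pair(pair(c, c), cons(c, c)), cons(c, c)), cons(c, pair(e, e))))), cons(e, cons(e, f(cons(cons(c, c), e), cons(cons(c, c), pair(e, e)))))))  →  pair(e, m(e, cons(e, pair(c, f(cons(cons(c, c), c), cons(c, pair(e, e))))), cons(e, cons(e, f(cons(cons(c, c), e), cons(cons(c, c), pair(e, e)))))))   [R2 at 2.2.2.2.1]
2. pair(e, m(e, cons(e, pair(c, f(cons(cons(c, c), c), cons(c, pair(e, e))))), cons(e, cons(e, f(cons(cons(c, c), e), cons(cons(c, c), pair(e, e)))))))  →  pair(e, m(e, cons(e, pair(c, c)), cons(e, cons(e, f(cons(cons(c, c), e), cons(cons(c, c), pair(e, e)))))))   [R3 at 2.2.2.2]
3. pair(e, m(e, cons(e, pair(c, c)), cons(e, cons(e, f(cons(cons(c, c), e), cons(cons(c, c), pair(e, e)))))))  →  pair(e, m(e, cons(e, pair(c, c)), cons(e, cons(e, e))))   [R3 at 2.3.2.2]
4. pair(e, m(e, cons(e, pair(c, c)), cons(e, cons(e, e))))  →  pair(e, cons(e, pair(c, c)))   [R4 at 2]

pair(e, cons(e, pair(c, c)))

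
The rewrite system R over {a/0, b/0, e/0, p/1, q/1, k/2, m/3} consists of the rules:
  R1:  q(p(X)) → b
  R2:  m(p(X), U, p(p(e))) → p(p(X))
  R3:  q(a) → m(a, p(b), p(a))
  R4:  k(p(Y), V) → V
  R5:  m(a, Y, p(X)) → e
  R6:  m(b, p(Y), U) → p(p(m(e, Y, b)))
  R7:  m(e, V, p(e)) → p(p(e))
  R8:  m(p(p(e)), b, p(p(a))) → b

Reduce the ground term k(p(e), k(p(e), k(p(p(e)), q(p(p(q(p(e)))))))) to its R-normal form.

b

1. k(p(e), k(p(e), k(p(p(e)), q(p(p(q(p(e))))))))  →  k(p(e), k(p(p(e)), q(p(p(q(p(e)))))))   [R4 at ε]
2. k(p(e), k(p(p(e)), q(p(p(q(p(e)))))))  →  k(p(p(e)), q(p(p(q(p(e))))))   [R4 at ε]
3. k(p(p(e)), q(p(p(q(p(e))))))  →  q(p(p(q(p(e)))))   [R4 at ε]
4. q(p(p(q(p(e)))))  →  b   [R1 at ε]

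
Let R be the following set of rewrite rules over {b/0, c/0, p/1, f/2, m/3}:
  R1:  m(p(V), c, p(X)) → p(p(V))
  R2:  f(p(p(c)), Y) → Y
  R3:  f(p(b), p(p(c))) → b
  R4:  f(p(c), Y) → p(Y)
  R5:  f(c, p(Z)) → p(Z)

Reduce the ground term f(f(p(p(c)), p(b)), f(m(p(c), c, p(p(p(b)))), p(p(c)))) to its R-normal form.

1. f(f(p(p(c)), p(b)), f(m(p(c), c, p(p(p(b)))), p(p(c))))  →  f(p(b), f(m(p(c), c, p(p(p(b)))), p(p(c))))   [R2 at 1]
2. f(p(b), f(m(p(c), c, p(p(p(b)))), p(p(c))))  →  f(p(b), f(p(p(c)), p(p(c))))   [R1 at 2.1]
3. f(p(b), f(p(p(c)), p(p(c))))  →  f(p(b), p(p(c)))   [R2 at 2]
4. f(p(b), p(p(c)))  →  b   [R3 at ε]

b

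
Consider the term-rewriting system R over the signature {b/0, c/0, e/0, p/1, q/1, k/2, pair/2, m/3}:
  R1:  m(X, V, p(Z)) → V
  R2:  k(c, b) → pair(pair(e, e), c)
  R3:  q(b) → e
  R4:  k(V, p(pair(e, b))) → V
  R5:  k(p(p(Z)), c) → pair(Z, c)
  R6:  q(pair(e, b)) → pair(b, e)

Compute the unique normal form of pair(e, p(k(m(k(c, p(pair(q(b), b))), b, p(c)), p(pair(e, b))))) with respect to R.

pair(e, p(b))

1. pair(e, p(k(m(k(c, p(pair(q(b), b))), b, p(c)), p(pair(e, b)))))  →  pair(e, p(m(k(c, p(pair(q(b), b))), b, p(c))))   [R4 at 2.1]
2. pair(e, p(m(k(c, p(pair(q(b), b))), b, p(c))))  →  pair(e, p(b))   [R1 at 2.1]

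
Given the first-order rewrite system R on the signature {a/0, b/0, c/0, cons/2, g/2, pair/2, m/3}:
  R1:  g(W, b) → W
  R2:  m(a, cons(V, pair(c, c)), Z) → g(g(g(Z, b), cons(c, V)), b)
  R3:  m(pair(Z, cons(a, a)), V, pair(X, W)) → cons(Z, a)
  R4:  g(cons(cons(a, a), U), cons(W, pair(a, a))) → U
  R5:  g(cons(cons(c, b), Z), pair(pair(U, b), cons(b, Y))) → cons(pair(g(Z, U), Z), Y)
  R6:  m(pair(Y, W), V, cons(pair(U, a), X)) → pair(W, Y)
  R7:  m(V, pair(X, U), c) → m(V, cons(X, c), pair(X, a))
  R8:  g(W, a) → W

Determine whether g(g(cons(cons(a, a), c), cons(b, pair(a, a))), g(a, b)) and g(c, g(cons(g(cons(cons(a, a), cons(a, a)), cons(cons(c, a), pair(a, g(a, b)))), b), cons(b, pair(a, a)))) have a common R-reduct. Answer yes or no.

Reduce t₁ = g(g(cons(cons(a, a), c), cons(b, pair(a, a))), g(a, b)):
1. g(g(cons(cons(a, a), c), cons(b, pair(a, a))), g(a, b))  →  g(c, g(a, b))   [R4 at 1]
2. g(c, g(a, b))  →  g(c, a)   [R1 at 2]
3. g(c, a)  →  c   [R8 at ε]

Reduce t₂ = g(c, g(cons(g(cons(cons(a, a), cons(a, a)), cons(cons(c, a), pair(a, g(a, b)))), b), cons(b, pair(a, a)))):
1. g(c, g(cons(g(cons(cons(a, a), cons(a, a)), cons(cons(c, a), pair(a, g(a, b)))), b), cons(b, pair(a, a))))  →  g(c, g(cons(g(cons(cons(a, a), cons(a, a)), cons(cons(c, a), pair(a, a))), b), cons(b, pair(a, a))))   [R1 at 2.1.1.2.2.2]
2. g(c, g(cons(g(cons(cons(a, a), cons(a, a)), cons(cons(c, a), pair(a, a))), b), cons(b, pair(a, a))))  →  g(c, g(cons(cons(a, a), b), cons(b, pair(a, a))))   [R4 at 2.1.1]
3. g(c, g(cons(cons(a, a), b), cons(b, pair(a, a))))  →  g(c, b)   [R4 at 2]
4. g(c, b)  →  c   [R1 at ε]

yes — NF(t₁) = c, NF(t₂) = c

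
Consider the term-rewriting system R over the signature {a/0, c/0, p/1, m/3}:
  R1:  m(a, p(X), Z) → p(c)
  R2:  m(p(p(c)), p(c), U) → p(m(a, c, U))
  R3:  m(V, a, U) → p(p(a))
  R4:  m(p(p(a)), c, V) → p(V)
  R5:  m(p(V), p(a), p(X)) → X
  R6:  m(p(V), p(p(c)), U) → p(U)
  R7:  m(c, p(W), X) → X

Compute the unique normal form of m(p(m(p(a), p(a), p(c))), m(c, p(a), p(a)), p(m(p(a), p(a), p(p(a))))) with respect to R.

1. m(p(m(p(a), p(a), p(c))), m(c, p(a), p(a)), p(m(p(a), p(a), p(p(a)))))  →  m(p(c), m(c, p(a), p(a)), p(m(p(a), p(a), p(p(a)))))   [R5 at 1.1]
2. m(p(c), m(c, p(a), p(a)), p(m(p(a), p(a), p(p(a)))))  →  m(p(c), p(a), p(m(p(a), p(a), p(p(a)))))   [R7 at 2]
3. m(p(c), p(a), p(m(p(a), p(a), p(p(a)))))  →  m(p(a), p(a), p(p(a)))   [R5 at ε]
4. m(p(a), p(a), p(p(a)))  →  p(a)   [R5 at ε]

p(a)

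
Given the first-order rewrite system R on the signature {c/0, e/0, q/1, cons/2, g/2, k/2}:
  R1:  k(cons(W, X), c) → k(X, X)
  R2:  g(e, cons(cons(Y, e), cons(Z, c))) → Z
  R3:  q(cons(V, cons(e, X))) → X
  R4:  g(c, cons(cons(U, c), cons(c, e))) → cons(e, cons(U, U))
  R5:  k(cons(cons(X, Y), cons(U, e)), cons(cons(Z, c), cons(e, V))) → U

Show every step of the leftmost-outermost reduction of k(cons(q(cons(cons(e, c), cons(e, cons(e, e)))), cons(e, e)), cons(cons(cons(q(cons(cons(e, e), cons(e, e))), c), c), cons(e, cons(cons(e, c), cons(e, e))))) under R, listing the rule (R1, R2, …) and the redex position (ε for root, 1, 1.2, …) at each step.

1. k(cons(q(cons(cons(e, c), cons(e, cons(e, e)))), cons(e, e)), cons(cons(cons(q(cons(cons(e, e), cons(e, e))), c), c), cons(e, cons(cons(e, c), cons(e, e)))))  →  k(cons(cons(e, e), cons(e, e)), cons(cons(cons(q(cons(cons(e, e), cons(e, e))), c), c), cons(e, cons(cons(e, c), cons(e, e)))))   [R3 at 1.1]
2. k(cons(cons(e, e), cons(e, e)), cons(cons(cons(q(cons(cons(e, e), cons(e, e))), c), c), cons(e, cons(cons(e, c), cons(e, e)))))  →  e   [R5 at ε]

e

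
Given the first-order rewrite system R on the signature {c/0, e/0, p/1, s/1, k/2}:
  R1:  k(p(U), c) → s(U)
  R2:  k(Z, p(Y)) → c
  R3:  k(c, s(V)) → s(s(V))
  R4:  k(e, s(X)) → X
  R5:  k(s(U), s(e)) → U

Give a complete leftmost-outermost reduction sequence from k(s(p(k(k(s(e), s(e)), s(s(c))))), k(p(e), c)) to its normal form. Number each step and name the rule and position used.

p(s(c))

1. k(s(p(k(k(s(e), s(e)), s(s(c))))), k(p(e), c))  →  k(s(p(k(e, s(s(c))))), k(p(e), c))   [R5 at 1.1.1.1]
2. k(s(p(k(e, s(s(c))))), k(p(e), c))  →  k(s(p(s(c))), k(p(e), c))   [R4 at 1.1.1]
3. k(s(p(s(c))), k(p(e), c))  →  k(s(p(s(c))), s(e))   [R1 at 2]
4. k(s(p(s(c))), s(e))  →  p(s(c))   [R5 at ε]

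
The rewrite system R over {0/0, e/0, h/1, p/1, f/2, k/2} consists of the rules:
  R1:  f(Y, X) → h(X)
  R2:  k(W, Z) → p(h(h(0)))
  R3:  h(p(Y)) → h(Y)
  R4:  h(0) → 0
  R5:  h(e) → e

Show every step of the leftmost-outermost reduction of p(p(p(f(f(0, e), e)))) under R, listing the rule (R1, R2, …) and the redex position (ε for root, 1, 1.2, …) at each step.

p(p(p(e)))

1. p(p(p(f(f(0, e), e))))  →  p(p(p(h(e))))   [R1 at 1.1.1]
2. p(p(p(h(e))))  →  p(p(p(e)))   [R5 at 1.1.1]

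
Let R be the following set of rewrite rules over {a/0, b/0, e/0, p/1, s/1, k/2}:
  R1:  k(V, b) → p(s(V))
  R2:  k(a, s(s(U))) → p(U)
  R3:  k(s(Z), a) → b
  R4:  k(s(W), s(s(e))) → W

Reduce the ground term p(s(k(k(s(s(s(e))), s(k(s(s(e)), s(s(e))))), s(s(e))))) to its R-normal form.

p(s(s(e)))

1. p(s(k(k(s(s(s(e))), s(k(s(s(e)), s(s(e))))), s(s(e)))))  →  p(s(k(k(s(s(s(e))), s(s(e))), s(s(e)))))   [R4 at 1.1.1.2.1]
2. p(s(k(k(s(s(s(e))), s(s(e))), s(s(e)))))  →  p(s(k(s(s(e)), s(s(e)))))   [R4 at 1.1.1]
3. p(s(k(s(s(e)), s(s(e)))))  →  p(s(s(e)))   [R4 at 1.1]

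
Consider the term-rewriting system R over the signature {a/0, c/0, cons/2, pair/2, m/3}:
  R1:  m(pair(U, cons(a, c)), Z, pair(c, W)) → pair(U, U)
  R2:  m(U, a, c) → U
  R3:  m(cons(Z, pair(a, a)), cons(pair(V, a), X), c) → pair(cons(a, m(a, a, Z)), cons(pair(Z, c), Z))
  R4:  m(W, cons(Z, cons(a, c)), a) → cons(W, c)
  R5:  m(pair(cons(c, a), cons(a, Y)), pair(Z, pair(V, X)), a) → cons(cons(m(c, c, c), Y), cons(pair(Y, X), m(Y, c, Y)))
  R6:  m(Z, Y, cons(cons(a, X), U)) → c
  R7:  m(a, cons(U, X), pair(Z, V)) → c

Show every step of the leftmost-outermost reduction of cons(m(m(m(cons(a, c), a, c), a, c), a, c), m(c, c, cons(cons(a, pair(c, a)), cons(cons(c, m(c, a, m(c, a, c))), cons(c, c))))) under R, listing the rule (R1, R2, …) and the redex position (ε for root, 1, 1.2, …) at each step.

cons(cons(a, c), c)

1. cons(m(m(m(cons(a, c), a, c), a, c), a, c), m(c, c, cons(cons(a, pair(c, a)), cons(cons(c, m(c, a, m(c, a, c))), cons(c, c)))))  →  cons(m(m(cons(a, c), a, c), a, c), m(c, c, cons(cons(a, pair(c, a)), cons(cons(c, m(c, a, m(c, a, c))), cons(c, c)))))   [R2 at 1]
2. cons(m(m(cons(a, c), a, c), a, c), m(c, c, cons(cons(a, pair(c, a)), cons(cons(c, m(c, a, m(c, a, c))), cons(c, c)))))  →  cons(m(cons(a, c), a, c), m(c, c, cons(cons(a, pair(c, a)), cons(cons(c, m(c, a, m(c, a, c))), cons(c, c)))))   [R2 at 1]
3. cons(m(cons(a, c), a, c), m(c, c, cons(cons(a, pair(c, a)), cons(cons(c, m(c, a, m(c, a, c))), cons(c, c)))))  →  cons(cons(a, c), m(c, c, cons(cons(a, pair(c, a)), cons(cons(c, m(c, a, m(c, a, c))), cons(c, c)))))   [R2 at 1]
4. cons(cons(a, c), m(c, c, cons(cons(a, pair(c, a)), cons(cons(c, m(c, a, m(c, a, c))), cons(c, c)))))  →  cons(cons(a, c), c)   [R6 at 2]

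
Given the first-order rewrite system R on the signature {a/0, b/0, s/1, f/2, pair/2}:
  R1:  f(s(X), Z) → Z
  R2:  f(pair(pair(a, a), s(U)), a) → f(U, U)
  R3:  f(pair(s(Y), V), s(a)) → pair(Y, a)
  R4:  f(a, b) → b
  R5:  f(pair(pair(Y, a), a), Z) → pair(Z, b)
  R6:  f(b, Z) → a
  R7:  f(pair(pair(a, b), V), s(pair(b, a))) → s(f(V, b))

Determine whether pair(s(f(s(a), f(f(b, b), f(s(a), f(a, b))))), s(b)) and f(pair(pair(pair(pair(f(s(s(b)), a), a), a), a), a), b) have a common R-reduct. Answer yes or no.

no — NF(t₁) = pair(s(b), s(b)), NF(t₂) = pair(b, b)

Reduce t₁ = pair(s(f(s(a), f(f(b, b), f(s(a), f(a, b))))), s(b)):
1. pair(s(f(s(a), f(f(b, b), f(s(a), f(a, b))))), s(b))  →  pair(s(f(f(b, b), f(s(a), f(a, b)))), s(b))   [R1 at 1.1]
2. pair(s(f(f(b, b), f(s(a), f(a, b)))), s(b))  →  pair(s(f(a, f(s(a), f(a, b)))), s(b))   [R6 at 1.1.1]
3. pair(s(f(a, f(s(a), f(a, b)))), s(b))  →  pair(s(f(a, f(a, b))), s(b))   [R1 at 1.1.2]
4. pair(s(f(a, f(a, b))), s(b))  →  pair(s(f(a, b)), s(b))   [R4 at 1.1.2]
5. pair(s(f(a, b)), s(b))  →  pair(s(b), s(b))   [R4 at 1.1]

Reduce t₂ = f(pair(pair(pair(pair(f(s(s(b)), a), a), a), a), a), b):
1. f(pair(pair(pair(pair(f(s(s(b)), a), a), a), a), a), b)  →  pair(b, b)   [R5 at ε]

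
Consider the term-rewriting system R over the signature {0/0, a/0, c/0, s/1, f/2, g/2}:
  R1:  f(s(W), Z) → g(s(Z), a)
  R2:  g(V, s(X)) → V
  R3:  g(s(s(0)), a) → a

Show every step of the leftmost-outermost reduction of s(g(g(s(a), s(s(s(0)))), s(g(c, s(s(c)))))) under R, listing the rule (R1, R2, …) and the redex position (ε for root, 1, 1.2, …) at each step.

s(s(a))

1. s(g(g(s(a), s(s(s(0)))), s(g(c, s(s(c))))))  →  s(g(s(a), s(s(s(0)))))   [R2 at 1]
2. s(g(s(a), s(s(s(0)))))  →  s(s(a))   [R2 at 1]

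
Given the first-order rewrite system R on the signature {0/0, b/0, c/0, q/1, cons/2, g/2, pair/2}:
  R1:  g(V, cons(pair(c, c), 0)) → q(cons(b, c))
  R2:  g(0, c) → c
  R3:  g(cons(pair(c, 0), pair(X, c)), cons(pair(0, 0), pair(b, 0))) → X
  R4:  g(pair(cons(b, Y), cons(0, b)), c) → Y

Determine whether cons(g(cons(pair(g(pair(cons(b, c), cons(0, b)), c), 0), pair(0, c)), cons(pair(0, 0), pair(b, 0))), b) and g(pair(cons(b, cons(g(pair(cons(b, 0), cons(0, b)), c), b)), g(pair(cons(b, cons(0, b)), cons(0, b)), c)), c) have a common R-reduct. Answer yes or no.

Reduce t₁ = cons(g(cons(pair(g(pair(cons(b, c), cons(0, b)), c), 0), pair(0, c)), cons(pair(0, 0), pair(b, 0))), b):
1. cons(g(cons(pair(g(pair(cons(b, c), cons(0, b)), c), 0), pair(0, c)), cons(pair(0, 0), pair(b, 0))), b)  →  cons(g(cons(pair(c, 0), pair(0, c)), cons(pair(0, 0), pair(b, 0))), b)   [R4 at 1.1.1.1]
2. cons(g(cons(pair(c, 0), pair(0, c)), cons(pair(0, 0), pair(b, 0))), b)  →  cons(0, b)   [R3 at 1]

Reduce t₂ = g(pair(cons(b, cons(g(pair(cons(b, 0), cons(0, b)), c), b)), g(pair(cons(b, cons(0, b)), cons(0, b)), c)), c):
1. g(pair(cons(b, cons(g(pair(cons(b, 0), cons(0, b)), c), b)), g(pair(cons(b, cons(0, b)), cons(0, b)), c)), c)  →  g(pair(cons(b, cons(0, b)), g(pair(cons(b, cons(0, b)), cons(0, b)), c)), c)   [R4 at 1.1.2.1]
2. g(pair(cons(b, cons(0, b)), g(pair(cons(b, cons(0, b)), cons(0, b)), c)), c)  →  g(pair(cons(b, cons(0, b)), cons(0, b)), c)   [R4 at 1.2]
3. g(pair(cons(b, cons(0, b)), cons(0, b)), c)  →  cons(0, b)   [R4 at ε]

yes — NF(t₁) = cons(0, b), NF(t₂) = cons(0, b)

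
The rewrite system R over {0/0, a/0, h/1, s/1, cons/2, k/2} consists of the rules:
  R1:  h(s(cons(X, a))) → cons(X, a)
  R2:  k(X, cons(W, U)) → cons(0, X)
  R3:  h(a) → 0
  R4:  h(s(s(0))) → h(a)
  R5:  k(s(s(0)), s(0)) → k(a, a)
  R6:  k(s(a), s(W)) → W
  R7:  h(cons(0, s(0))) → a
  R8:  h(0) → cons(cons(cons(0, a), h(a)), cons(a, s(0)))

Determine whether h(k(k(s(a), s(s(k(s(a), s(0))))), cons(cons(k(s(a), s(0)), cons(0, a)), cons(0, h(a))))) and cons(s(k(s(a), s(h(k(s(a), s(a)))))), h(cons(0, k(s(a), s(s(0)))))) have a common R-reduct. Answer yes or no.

Reduce t₁ = h(k(k(s(a), s(s(k(s(a), s(0))))), cons(cons(k(s(a), s(0)), cons(0, a)), cons(0, h(a))))):
1. h(k(k(s(a), s(s(k(s(a), s(0))))), cons(cons(k(s(a), s(0)), cons(0, a)), cons(0, h(a)))))  →  h(cons(0, k(s(a), s(s(k(s(a), s(0)))))))   [R2 at 1]
2. h(cons(0, k(s(a), s(s(k(s(a), s(0)))))))  →  h(cons(0, s(k(s(a), s(0)))))   [R6 at 1.2]
3. h(cons(0, s(k(s(a), s(0)))))  →  h(cons(0, s(0)))   [R6 at 1.2.1]
4. h(cons(0, s(0)))  →  a   [R7 at ε]

Reduce t₂ = cons(s(k(s(a), s(h(k(s(a), s(a)))))), h(cons(0, k(s(a), s(s(0)))))):
1. cons(s(k(s(a), s(h(k(s(a), s(a)))))), h(cons(0, k(s(a), s(s(0))))))  →  cons(s(h(k(s(a), s(a)))), h(cons(0, k(s(a), s(s(0))))))   [R6 at 1.1]
2. cons(s(h(k(s(a), s(a)))), h(cons(0, k(s(a), s(s(0))))))  →  cons(s(h(a)), h(cons(0, k(s(a), s(s(0))))))   [R6 at 1.1.1]
3. cons(s(h(a)), h(cons(0, k(s(a), s(s(0))))))  →  cons(s(0), h(cons(0, k(s(a), s(s(0))))))   [R3 at 1.1]
4. cons(s(0), h(cons(0, k(s(a), s(s(0))))))  →  cons(s(0), h(cons(0, s(0))))   [R6 at 2.1.2]
5. cons(s(0), h(cons(0, s(0))))  →  cons(s(0), a)   [R7 at 2]

no — NF(t₁) = a, NF(t₂) = cons(s(0), a)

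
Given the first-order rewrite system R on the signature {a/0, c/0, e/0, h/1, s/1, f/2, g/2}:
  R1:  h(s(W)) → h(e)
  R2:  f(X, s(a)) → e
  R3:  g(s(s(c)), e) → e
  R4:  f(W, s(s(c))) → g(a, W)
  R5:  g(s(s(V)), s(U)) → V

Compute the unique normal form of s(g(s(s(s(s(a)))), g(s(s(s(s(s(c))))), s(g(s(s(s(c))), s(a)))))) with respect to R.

s(s(s(a)))

1. s(g(s(s(s(s(a)))), g(s(s(s(s(s(c))))), s(g(s(s(s(c))), s(a))))))  →  s(g(s(s(s(s(a)))), s(s(s(c)))))   [R5 at 1.2]
2. s(g(s(s(s(s(a)))), s(s(s(c)))))  →  s(s(s(a)))   [R5 at 1]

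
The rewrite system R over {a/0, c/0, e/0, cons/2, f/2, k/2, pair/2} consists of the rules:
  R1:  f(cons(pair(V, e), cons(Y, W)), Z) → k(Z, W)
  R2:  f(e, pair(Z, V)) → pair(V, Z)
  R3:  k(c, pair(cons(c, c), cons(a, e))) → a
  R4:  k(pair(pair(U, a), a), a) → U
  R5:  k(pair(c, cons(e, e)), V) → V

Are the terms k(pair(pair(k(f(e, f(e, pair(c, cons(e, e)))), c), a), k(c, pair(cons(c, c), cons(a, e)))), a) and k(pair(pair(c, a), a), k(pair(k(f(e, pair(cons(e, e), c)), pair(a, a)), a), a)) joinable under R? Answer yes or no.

yes — NF(t₁) = c, NF(t₂) = c

Reduce t₁ = k(pair(pair(k(f(e, f(e, pair(c, cons(e, e)))), c), a), k(c, pair(cons(c, c), cons(a, e)))), a):
1. k(pair(pair(k(f(e, f(e, pair(c, cons(e, e)))), c), a), k(c, pair(cons(c, c), cons(a, e)))), a)  →  k(pair(pair(k(f(e, pair(cons(e, e), c)), c), a), k(c, pair(cons(c, c), cons(a, e)))), a)   [R2 at 1.1.1.1.2]
2. k(pair(pair(k(f(e, pair(cons(e, e), c)), c), a), k(c, pair(cons(c, c), cons(a, e)))), a)  →  k(pair(pair(k(pair(c, cons(e, e)), c), a), k(c, pair(cons(c, c), cons(a, e)))), a)   [R2 at 1.1.1.1]
3. k(pair(pair(k(pair(c, cons(e, e)), c), a), k(c, pair(cons(c, c), cons(a, e)))), a)  →  k(pair(pair(c, a), k(c, pair(cons(c, c), cons(a, e)))), a)   [R5 at 1.1.1]
4. k(pair(pair(c, a), k(c, pair(cons(c, c), cons(a, e)))), a)  →  k(pair(pair(c, a), a), a)   [R3 at 1.2]
5. k(pair(pair(c, a), a), a)  →  c   [R4 at ε]

Reduce t₂ = k(pair(pair(c, a), a), k(pair(k(f(e, pair(cons(e, e), c)), pair(a, a)), a), a)):
1. k(pair(pair(c, a), a), k(pair(k(f(e, pair(cons(e, e), c)), pair(a, a)), a), a))  →  k(pair(pair(c, a), a), k(pair(k(pair(c, cons(e, e)), pair(a, a)), a), a))   [R2 at 2.1.1.1]
2. k(pair(pair(c, a), a), k(pair(k(pair(c, cons(e, e)), pair(a, a)), a), a))  →  k(pair(pair(c, a), a), k(pair(pair(a, a), a), a))   [R5 at 2.1.1]
3. k(pair(pair(c, a), a), k(pair(pair(a, a), a), a))  →  k(pair(pair(c, a), a), a)   [R4 at 2]
4. k(pair(pair(c, a), a), a)  →  c   [R4 at ε]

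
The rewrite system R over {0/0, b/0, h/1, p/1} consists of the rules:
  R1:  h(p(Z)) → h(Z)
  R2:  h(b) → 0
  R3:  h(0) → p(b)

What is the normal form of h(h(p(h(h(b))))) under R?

p(b)

1. h(h(p(h(h(b)))))  →  h(h(h(h(b))))   [R1 at 1]
2. h(h(h(h(b))))  →  h(h(h(0)))   [R2 at 1.1.1]
3. h(h(h(0)))  →  h(h(p(b)))   [R3 at 1.1]
4. h(h(p(b)))  →  h(h(b))   [R1 at 1]
5. h(h(b))  →  h(0)   [R2 at 1]
6. h(0)  →  p(b)   [R3 at ε]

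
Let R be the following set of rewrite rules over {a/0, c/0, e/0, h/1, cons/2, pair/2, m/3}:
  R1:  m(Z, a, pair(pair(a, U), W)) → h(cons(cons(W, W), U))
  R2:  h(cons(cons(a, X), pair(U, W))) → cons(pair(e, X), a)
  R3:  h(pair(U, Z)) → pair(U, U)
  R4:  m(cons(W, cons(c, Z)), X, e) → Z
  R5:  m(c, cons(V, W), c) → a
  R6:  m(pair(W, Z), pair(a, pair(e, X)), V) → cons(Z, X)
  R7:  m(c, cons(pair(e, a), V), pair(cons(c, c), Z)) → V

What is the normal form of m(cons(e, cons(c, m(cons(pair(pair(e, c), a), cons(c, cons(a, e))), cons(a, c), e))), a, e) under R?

cons(a, e)

1. m(cons(e, cons(c, m(cons(pair(pair(e, c), a), cons(c, cons(a, e))), cons(a, c), e))), a, e)  →  m(cons(pair(pair(e, c), a), cons(c, cons(a, e))), cons(a, c), e)   [R4 at ε]
2. m(cons(pair(pair(e, c), a), cons(c, cons(a, e))), cons(a, c), e)  →  cons(a, e)   [R4 at ε]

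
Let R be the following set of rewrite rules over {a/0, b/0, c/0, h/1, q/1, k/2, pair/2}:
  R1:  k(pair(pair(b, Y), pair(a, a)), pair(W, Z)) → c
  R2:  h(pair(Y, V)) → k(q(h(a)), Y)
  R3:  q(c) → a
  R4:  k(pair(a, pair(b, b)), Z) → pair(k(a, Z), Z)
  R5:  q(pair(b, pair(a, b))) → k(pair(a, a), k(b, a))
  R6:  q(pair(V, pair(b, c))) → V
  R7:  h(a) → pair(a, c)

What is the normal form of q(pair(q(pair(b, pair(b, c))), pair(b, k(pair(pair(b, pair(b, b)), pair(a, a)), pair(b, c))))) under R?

1. q(pair(q(pair(b, pair(b, c))), pair(b, k(pair(pair(b, pair(b, b)), pair(a, a)), pair(b, c)))))  →  q(pair(b, pair(b, k(pair(pair(b, pair(b, b)), pair(a, a)), pair(b, c)))))   [R6 at 1.1]
2. q(pair(b, pair(b, k(pair(pair(b, pair(b, b)), pair(a, a)), pair(b, c)))))  →  q(pair(b, pair(b, c)))   [R1 at 1.2.2]
3. q(pair(b, pair(b, c)))  →  b   [R6 at ε]

b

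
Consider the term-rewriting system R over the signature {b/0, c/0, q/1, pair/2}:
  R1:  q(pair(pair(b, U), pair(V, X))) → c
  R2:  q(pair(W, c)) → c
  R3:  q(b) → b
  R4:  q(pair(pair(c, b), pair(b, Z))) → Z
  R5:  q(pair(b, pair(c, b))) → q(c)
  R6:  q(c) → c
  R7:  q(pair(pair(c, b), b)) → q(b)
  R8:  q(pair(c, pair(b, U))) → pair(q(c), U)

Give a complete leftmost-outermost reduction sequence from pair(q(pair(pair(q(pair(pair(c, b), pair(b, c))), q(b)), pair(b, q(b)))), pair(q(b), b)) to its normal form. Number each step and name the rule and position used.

pair(b, pair(b, b))

1. pair(q(pair(pair(q(pair(pair(c, b), pair(b, c))), q(b)), pair(b, q(b)))), pair(q(b), b))  →  pair(q(pair(pair(c, q(b)), pair(b, q(b)))), pair(q(b), b))   [R4 at 1.1.1.1]
2. pair(q(pair(pair(c, q(b)), pair(b, q(b)))), pair(q(b), b))  →  pair(q(pair(pair(c, b), pair(b, q(b)))), pair(q(b), b))   [R3 at 1.1.1.2]
3. pair(q(pair(pair(c, b), pair(b, q(b)))), pair(q(b), b))  →  pair(q(b), pair(q(b), b))   [R4 at 1]
4. pair(q(b), pair(q(b), b))  →  pair(b, pair(q(b), b))   [R3 at 1]
5. pair(b, pair(q(b), b))  →  pair(b, pair(b, b))   [R3 at 2.1]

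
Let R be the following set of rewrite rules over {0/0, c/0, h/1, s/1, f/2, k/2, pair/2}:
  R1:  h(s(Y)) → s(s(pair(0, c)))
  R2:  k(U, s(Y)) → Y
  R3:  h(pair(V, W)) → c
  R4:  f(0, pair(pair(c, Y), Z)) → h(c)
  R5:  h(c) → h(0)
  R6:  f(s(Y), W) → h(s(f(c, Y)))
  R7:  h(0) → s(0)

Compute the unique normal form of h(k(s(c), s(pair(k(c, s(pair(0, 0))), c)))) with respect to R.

1. h(k(s(c), s(pair(k(c, s(pair(0, 0))), c))))  →  h(pair(k(c, s(pair(0, 0))), c))   [R2 at 1]
2. h(pair(k(c, s(pair(0, 0))), c))  →  c   [R3 at ε]

c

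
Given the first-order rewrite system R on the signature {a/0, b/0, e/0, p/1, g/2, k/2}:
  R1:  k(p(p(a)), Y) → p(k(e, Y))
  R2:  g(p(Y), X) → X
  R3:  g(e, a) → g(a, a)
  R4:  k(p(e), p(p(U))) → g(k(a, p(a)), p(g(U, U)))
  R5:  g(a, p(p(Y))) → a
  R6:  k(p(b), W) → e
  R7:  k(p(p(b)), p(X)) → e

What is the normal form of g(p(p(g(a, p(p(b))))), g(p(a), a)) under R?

a

1. g(p(p(g(a, p(p(b))))), g(p(a), a))  →  g(p(a), a)   [R2 at ε]
2. g(p(a), a)  →  a   [R2 at ε]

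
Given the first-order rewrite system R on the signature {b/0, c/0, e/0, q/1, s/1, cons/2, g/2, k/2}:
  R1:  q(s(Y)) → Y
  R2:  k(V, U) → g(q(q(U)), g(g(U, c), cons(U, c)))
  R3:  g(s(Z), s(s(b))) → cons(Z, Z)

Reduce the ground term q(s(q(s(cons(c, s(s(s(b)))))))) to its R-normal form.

1. q(s(q(s(cons(c, s(s(s(b))))))))  →  q(s(cons(c, s(s(s(b))))))   [R1 at ε]
2. q(s(cons(c, s(s(s(b))))))  →  cons(c, s(s(s(b))))   [R1 at ε]

cons(c, s(s(s(b))))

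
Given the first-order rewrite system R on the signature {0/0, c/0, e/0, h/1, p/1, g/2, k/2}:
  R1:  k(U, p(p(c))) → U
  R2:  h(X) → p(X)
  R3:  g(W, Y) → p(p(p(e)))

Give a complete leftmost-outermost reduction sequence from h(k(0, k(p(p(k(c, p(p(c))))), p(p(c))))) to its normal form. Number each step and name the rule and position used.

p(0)

1. h(k(0, k(p(p(k(c, p(p(c))))), p(p(c)))))  →  p(k(0, k(p(p(k(c, p(p(c))))), p(p(c)))))   [R2 at ε]
2. p(k(0, k(p(p(k(c, p(p(c))))), p(p(c)))))  →  p(k(0, p(p(k(c, p(p(c)))))))   [R1 at 1.2]
3. p(k(0, p(p(k(c, p(p(c)))))))  →  p(k(0, p(p(c))))   [R1 at 1.2.1.1]
4. p(k(0, p(p(c))))  →  p(0)   [R1 at 1]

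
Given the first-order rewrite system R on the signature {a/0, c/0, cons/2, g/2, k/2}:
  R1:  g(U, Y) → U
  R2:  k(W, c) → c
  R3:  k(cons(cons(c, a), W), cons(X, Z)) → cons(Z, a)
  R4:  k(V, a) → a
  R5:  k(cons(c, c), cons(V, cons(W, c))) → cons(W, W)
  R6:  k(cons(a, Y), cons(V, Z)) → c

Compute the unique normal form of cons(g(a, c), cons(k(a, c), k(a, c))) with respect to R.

1. cons(g(a, c), cons(k(a, c), k(a, c)))  →  cons(a, cons(k(a, c), k(a, c)))   [R1 at 1]
2. cons(a, cons(k(a, c), k(a, c)))  →  cons(a, cons(c, k(a, c)))   [R2 at 2.1]
3. cons(a, cons(c, k(a, c)))  →  cons(a, cons(c, c))   [R2 at 2.2]

cons(a, cons(c, c))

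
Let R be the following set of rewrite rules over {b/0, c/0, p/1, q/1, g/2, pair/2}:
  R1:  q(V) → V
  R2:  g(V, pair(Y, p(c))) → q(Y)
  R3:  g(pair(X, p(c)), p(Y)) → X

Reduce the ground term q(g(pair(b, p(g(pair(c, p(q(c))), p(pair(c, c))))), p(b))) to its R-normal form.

1. q(g(pair(b, p(g(pair(c, p(q(c))), p(pair(c, c))))), p(b)))  →  g(pair(b, p(g(pair(c, p(q(c))), p(pair(c, c))))), p(b))   [R1 at ε]
2. g(pair(b, p(g(pair(c, p(q(c))), p(pair(c, c))))), p(b))  →  g(pair(b, p(g(pair(c, p(c)), p(pair(c, c))))), p(b))   [R1 at 1.2.1.1.2.1]
3. g(pair(b, p(g(pair(c, p(c)), p(pair(c, c))))), p(b))  →  g(pair(b, p(c)), p(b))   [R3 at 1.2.1]
4. g(pair(b, p(c)), p(b))  →  b   [R3 at ε]

b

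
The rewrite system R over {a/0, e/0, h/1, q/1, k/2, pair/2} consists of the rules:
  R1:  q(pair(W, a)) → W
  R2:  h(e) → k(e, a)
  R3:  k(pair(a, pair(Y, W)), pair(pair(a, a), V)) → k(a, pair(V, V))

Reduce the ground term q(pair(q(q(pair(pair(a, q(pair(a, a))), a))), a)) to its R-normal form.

a

1. q(pair(q(q(pair(pair(a, q(pair(a, a))), a))), a))  →  q(q(pair(pair(a, q(pair(a, a))), a)))   [R1 at ε]
2. q(q(pair(pair(a, q(pair(a, a))), a)))  →  q(pair(a, q(pair(a, a))))   [R1 at 1]
3. q(pair(a, q(pair(a, a))))  →  q(pair(a, a))   [R1 at 1.2]
4. q(pair(a, a))  →  a   [R1 at ε]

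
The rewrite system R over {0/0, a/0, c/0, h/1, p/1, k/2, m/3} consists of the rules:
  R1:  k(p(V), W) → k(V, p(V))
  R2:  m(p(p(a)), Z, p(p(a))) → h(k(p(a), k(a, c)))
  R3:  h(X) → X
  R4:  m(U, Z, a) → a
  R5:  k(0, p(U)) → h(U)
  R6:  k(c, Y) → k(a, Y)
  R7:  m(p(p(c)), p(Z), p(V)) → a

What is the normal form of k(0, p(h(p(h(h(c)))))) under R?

1. k(0, p(h(p(h(h(c))))))  →  h(h(p(h(h(c)))))   [R5 at ε]
2. h(h(p(h(h(c)))))  →  h(p(h(h(c))))   [R3 at ε]
3. h(p(h(h(c))))  →  p(h(h(c)))   [R3 at ε]
4. p(h(h(c)))  →  p(h(c))   [R3 at 1]
5. p(h(c))  →  p(c)   [R3 at 1]

p(c)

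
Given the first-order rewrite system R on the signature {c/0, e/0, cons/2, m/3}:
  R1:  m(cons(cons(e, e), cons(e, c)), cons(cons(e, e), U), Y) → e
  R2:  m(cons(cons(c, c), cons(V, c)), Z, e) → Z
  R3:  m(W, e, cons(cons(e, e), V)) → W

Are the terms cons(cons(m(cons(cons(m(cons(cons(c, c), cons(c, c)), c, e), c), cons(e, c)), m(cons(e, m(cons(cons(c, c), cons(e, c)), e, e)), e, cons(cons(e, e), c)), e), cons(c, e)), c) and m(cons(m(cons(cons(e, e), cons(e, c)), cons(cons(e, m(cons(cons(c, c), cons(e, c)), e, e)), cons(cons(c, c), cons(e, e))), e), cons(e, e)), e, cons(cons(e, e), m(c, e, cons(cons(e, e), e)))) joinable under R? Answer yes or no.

Reduce t₁ = cons(cons(m(cons(cons(m(cons(cons(c, c), cons(c, c)), c, e), c), cons(e, c)), m(cons(e, m(cons(cons(c, c), cons(e, c)), e, e)), e, cons(cons(e, e), c)), e), cons(c, e)), c):
1. cons(cons(m(cons(cons(m(cons(cons(c, c), cons(c, c)), c, e), c), cons(e, c)), m(cons(e, m(cons(cons(c, c), cons(e, c)), e, e)), e, cons(cons(e, e), c)), e), cons(c, e)), c)  →  cons(cons(m(cons(cons(c, c), cons(e, c)), m(cons(e, m(cons(cons(c, c), cons(e, c)), e, e)), e, cons(cons(e, e), c)), e), cons(c, e)), c)   [R2 at 1.1.1.1.1]
2. cons(cons(m(cons(cons(c, c), cons(e, c)), m(cons(e, m(cons(cons(c, c), cons(e, c)), e, e)), e, cons(cons(e, e), c)), e), cons(c, e)), c)  →  cons(cons(m(cons(e, m(cons(cons(c, c), cons(e, c)), e, e)), e, cons(cons(e, e), c)), cons(c, e)), c)   [R2 at 1.1]
3. cons(cons(m(cons(e, m(cons(cons(c, c), cons(e, c)), e, e)), e, cons(cons(e, e), c)), cons(c, e)), c)  →  cons(cons(cons(e, m(cons(cons(c, c), cons(e, c)), e, e)), cons(c, e)), c)   [R3 at 1.1]
4. cons(cons(cons(e, m(cons(cons(c, c), cons(e, c)), e, e)), cons(c, e)), c)  →  cons(cons(cons(e, e), cons(c, e)), c)   [R2 at 1.1.2]

Reduce t₂ = m(cons(m(cons(cons(e, e), cons(e, c)), cons(cons(e, m(cons(cons(c, c), cons(e, c)), e, e)), cons(cons(c, c), cons(e, e))), e), cons(e, e)), e, cons(cons(e, e), m(c, e, cons(cons(e, e), e)))):
1. m(cons(m(cons(cons(e, e), cons(e, c)), cons(cons(e, m(cons(cons(c, c), cons(e, c)), e, e)), cons(cons(c, c), cons(e, e))), e), cons(e, e)), e, cons(cons(e, e), m(c, e, cons(cons(e, e), e))))  →  cons(m(cons(cons(e, e), cons(e, c)), cons(cons(e, m(cons(cons(c, c), cons(e, c)), e, e)), cons(cons(c, c), cons(e, e))), e), cons(e, e))   [R3 at ε]
2. cons(m(cons(cons(e, e), cons(e, c)), cons(cons(e, m(cons(cons(c, c), cons(e, c)), e, e)), cons(cons(c, c), cons(e, e))), e), cons(e, e))  →  cons(m(cons(cons(e, e), cons(e, c)), cons(cons(e, e), cons(cons(c, c), cons(e, e))), e), cons(e, e))   [R2 at 1.2.1.2]
3. cons(m(cons(cons(e, e), cons(e, c)), cons(cons(e, e), cons(cons(c, c), cons(e, e))), e), cons(e, e))  →  cons(e, cons(e, e))   [R1 at 1]

no — NF(t₁) = cons(cons(cons(e, e), cons(c, e)), c), NF(t₂) = cons(e, cons(e, e))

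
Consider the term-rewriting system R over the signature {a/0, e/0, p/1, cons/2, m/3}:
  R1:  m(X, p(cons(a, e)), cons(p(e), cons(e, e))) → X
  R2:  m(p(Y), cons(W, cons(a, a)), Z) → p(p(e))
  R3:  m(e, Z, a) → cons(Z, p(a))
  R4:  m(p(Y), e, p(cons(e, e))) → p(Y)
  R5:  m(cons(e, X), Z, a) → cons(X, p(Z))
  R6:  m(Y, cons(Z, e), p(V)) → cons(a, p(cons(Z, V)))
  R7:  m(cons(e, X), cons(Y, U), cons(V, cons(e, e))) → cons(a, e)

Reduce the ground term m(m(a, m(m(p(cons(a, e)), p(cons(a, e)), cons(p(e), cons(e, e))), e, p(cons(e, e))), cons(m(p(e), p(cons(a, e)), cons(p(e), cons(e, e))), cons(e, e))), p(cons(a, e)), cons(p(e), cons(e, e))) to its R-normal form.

1. m(m(a, m(m(p(cons(a, e)), p(cons(a, e)), cons(p(e), cons(e, e))), e, p(cons(e, e))), cons(m(p(e), p(cons(a, e)), cons(p(e), cons(e, e))), cons(e, e))), p(cons(a, e)), cons(p(e), cons(e, e)))  →  m(a, m(m(p(cons(a, e)), p(cons(a, e)), cons(p(e), cons(e, e))), e, p(cons(e, e))), cons(m(p(e), p(cons(a, e)), cons(p(e), cons(e, e))), cons(e, e)))   [R1 at ε]
2. m(a, m(m(p(cons(a, e)), p(cons(a, e)), cons(p(e), cons(e, e))), e, p(cons(e, e))), cons(m(p(e), p(cons(a, e)), cons(p(e), cons(e, e))), cons(e, e)))  →  m(a, m(p(cons(a, e)), e, p(cons(e, e))), cons(m(p(e), p(cons(a, e)), cons(p(e), cons(e, e))), cons(e, e)))   [R1 at 2.1]
3. m(a, m(p(cons(a, e)), e, p(cons(e, e))), cons(m(p(e), p(cons(a, e)), cons(p(e), cons(e, e))), cons(e, e)))  →  m(a, p(cons(a, e)), cons(m(p(e), p(cons(a, e)), cons(p(e), cons(e, e))), cons(e, e)))   [R4 at 2]
4. m(a, p(cons(a, e)), cons(m(p(e), p(cons(a, e)), cons(p(e), cons(e, e))), cons(e, e)))  →  m(a, p(cons(a, e)), cons(p(e), cons(e, e)))   [R1 at 3.1]
5. m(a, p(cons(a, e)), cons(p(e), cons(e, e)))  →  a   [R1 at ε]

a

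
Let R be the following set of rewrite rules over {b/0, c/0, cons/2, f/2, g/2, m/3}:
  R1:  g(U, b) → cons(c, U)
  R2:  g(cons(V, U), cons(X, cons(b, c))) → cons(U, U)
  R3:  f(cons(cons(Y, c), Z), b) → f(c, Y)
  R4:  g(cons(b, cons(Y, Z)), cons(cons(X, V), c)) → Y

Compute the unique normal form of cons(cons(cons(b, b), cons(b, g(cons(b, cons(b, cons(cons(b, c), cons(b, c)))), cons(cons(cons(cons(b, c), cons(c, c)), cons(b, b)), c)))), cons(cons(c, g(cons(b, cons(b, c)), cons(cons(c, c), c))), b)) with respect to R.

cons(cons(cons(b, b), cons(b, b)), cons(cons(c, b), b))

1. cons(cons(cons(b, b), cons(b, g(cons(b, cons(b, cons(cons(b, c), cons(b, c)))), cons(cons(cons(cons(b, c), cons(c, c)), cons(b, b)), c)))), cons(cons(c, g(cons(b, cons(b, c)), cons(cons(c, c), c))), b))  →  cons(cons(cons(b, b), cons(b, b)), cons(cons(c, g(cons(b, cons(b, c)), cons(cons(c, c), c))), b))   [R4 at 1.2.2]
2. cons(cons(cons(b, b), cons(b, b)), cons(cons(c, g(cons(b, cons(b, c)), cons(cons(c, c), c))), b))  →  cons(cons(cons(b, b), cons(b, b)), cons(cons(c, b), b))   [R4 at 2.1.2]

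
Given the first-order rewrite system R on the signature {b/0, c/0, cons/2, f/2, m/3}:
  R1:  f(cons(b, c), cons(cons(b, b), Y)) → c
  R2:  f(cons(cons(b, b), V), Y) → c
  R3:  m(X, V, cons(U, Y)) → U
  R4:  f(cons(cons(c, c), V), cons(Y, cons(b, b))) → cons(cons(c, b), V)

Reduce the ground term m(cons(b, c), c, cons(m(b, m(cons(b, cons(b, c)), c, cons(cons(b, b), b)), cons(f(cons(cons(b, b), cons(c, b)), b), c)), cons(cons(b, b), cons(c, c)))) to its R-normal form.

c

1. m(cons(b, c), c, cons(m(b, m(cons(b, cons(b, c)), c, cons(cons(b, b), b)), cons(f(cons(cons(b, b), cons(c, b)), b), c)), cons(cons(b, b), cons(c, c))))  →  m(b, m(cons(b, cons(b, c)), c, cons(cons(b, b), b)), cons(f(cons(cons(b, b), cons(c, b)), b), c))   [R3 at ε]
2. m(b, m(cons(b, cons(b, c)), c, cons(cons(b, b), b)), cons(f(cons(cons(b, b), cons(c, b)), b), c))  →  f(cons(cons(b, b), cons(c, b)), b)   [R3 at ε]
3. f(cons(cons(b, b), cons(c, b)), b)  →  c   [R2 at ε]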